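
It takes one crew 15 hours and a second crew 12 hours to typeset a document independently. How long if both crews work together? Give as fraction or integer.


Rate of A = 1/15 job per hour
Rate of B = 1/12 job per hour
Combined rate = 1/15 + 1/12
Find common denominator: (12 + 15)/(15*12) = 27/180
Combined rate = 3/20 job per hour
Time together = 1 / (3/20) = 20/3 hours

20/3


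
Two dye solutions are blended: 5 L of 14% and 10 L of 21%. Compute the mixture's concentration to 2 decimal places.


Solute in mixture 1 = 14% of 5 L = 5*14/100 = 7/10 L
Solute in mixture 2 = 21% of 10 L = 10*21/100 = 21/10 L
Total solute = 7/10 + 21/10 = 14/5 L
Total volume = 5 + 10 = 15 L
Final concentration = 14/5/15 * 100 = 18.67%

18.67


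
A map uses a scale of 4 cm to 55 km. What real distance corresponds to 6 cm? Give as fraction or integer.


Map scale: 4 cm = 55 km
Measured distance on map = 6 cm
Set up proportion: 6 * 55 / 4
= 330 / 4
= 165/2 km

165/2


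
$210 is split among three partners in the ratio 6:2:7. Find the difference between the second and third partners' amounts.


Total parts = 6 + 2 + 7 = 15
Value per part = 210 / 15 = 14
Shares: 6*14=84, 2*14=28, 7*14=98
Second share = 28, third share = 98
Difference = |28 - 98| = 70

70


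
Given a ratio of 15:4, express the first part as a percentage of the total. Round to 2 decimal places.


Total parts = 15 + 4 = 19
First part fraction = 15/19
Percentage = (15/19) * 100
= 0.789474 * 100
= 78.95%

78.95


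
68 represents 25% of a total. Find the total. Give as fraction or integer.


Given: 68 is 25% of the whole
Set up: 68 = 25/100 * whole
whole = 68 * 100 / 25
whole = 6800 / 25
whole = 272

272


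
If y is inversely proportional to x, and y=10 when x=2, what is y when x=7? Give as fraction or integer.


Inverse proportion: y = k/x
Find k: k = 2 * 10 = 20
Compute y at x=7: y = 20/7
y = 20/7

20/7


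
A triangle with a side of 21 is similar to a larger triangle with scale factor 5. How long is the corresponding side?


Similar triangles have proportional sides
Scale factor = 5
Smaller side = 21
Corresponding larger side = 21 * 5
= 105

105


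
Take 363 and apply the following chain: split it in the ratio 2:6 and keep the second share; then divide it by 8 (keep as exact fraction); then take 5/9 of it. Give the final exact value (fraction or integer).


Start with 363.
Step 1: Split 2:6, second share = 363 * 6/8 = 1089/4
Step 2: Divide by 8: 1089/4 / 8 = 1089/32
Step 3: Take 5/9: 1089/32 * 5/9 = 605/32
Final result = 605/32

605/32


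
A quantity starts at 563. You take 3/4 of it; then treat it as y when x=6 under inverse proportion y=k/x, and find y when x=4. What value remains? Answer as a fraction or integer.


Start with 563.
Step 1: Take 3/4: 563 * 3/4 = 1689/4
Step 2: Inverse prop: k = (1689/4)*6; new y = k/4 = 1689/4*6/4 = 5067/8
Final result = 5067/8

5067/8


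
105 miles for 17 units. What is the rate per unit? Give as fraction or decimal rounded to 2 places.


Total miles = 105
Number of units = 17
Unit rate = 105 / 17
= 6.18 miles per unit

6.18


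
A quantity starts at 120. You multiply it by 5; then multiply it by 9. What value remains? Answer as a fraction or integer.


Start with 120.
Step 1: Multiply by 5: 120 * 5 = 600
Step 2: Multiply by 9: 600 * 9 = 5400
Final result = 5400

5400


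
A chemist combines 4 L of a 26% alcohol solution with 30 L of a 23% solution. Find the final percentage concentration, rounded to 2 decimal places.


Solute in mixture 1 = 26% of 4 L = 4*26/100 = 26/25 L
Solute in mixture 2 = 23% of 30 L = 30*23/100 = 69/10 L
Total solute = 26/25 + 69/10 = 397/50 L
Total volume = 4 + 30 = 34 L
Final concentration = 397/50/34 * 100 = 23.35%

23.35


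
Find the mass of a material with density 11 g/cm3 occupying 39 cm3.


Using mass = density * volume
Density = 11 g/cm3
Volume = 39 cm3
Mass = 11 * 39
= 429 g

429


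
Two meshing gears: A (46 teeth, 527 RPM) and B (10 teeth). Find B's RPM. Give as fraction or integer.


Gear ratio: teeth_A * RPM_A = teeth_B * RPM_B
46 * 527 = 10 * RPM_B
24242 = 10 * RPM_B
RPM_B = 24242 / 10
RPM_B = 12121/5

12121/5


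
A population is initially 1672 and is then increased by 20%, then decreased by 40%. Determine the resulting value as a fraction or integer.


Start: 1672
Step 1: increase by 20% => multiply by 120/100
  1672 * 120/100 = 10032/5
Step 2: decrease by 40% => multiply by 60/100
  10032/5 * 60/100 = 30096/25
Final value = 30096/25

30096/25


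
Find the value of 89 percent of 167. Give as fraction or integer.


Compute 89% of 167
Convert percentage: 89% = 89/100
Multiply: 167 * 89/100
= 14863/100
= 14863/100

14863/100


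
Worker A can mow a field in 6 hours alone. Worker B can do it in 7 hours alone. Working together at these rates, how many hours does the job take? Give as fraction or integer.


Rate of A = 1/6 job per hour
Rate of B = 1/7 job per hour
Combined rate = 1/6 + 1/7
Find common denominator: (7 + 6)/(6*7) = 13/42
Combined rate = 13/42 job per hour
Time together = 1 / (13/42) = 42/13 hours

42/13


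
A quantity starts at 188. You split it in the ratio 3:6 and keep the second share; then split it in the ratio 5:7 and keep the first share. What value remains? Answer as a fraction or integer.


Start with 188.
Step 1: Split 3:6, second share = 188 * 6/9 = 376/3
Step 2: Split 5:7, first share = 376/3 * 5/12 = 470/9
Final result = 470/9

470/9


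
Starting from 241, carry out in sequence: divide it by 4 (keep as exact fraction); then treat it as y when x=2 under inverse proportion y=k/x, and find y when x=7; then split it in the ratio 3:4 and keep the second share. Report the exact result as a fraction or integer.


Start with 241.
Step 1: Divide by 4: 241 / 4 = 241/4
Step 2: Inverse prop: k = (241/4)*2; new y = k/7 = 241/4*2/7 = 241/14
Step 3: Split 3:4, second share = 241/14 * 4/7 = 482/49
Final result = 482/49

482/49


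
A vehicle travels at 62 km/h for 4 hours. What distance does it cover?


Using distance = speed * time
Speed = 62 km/h
Time = 4 hours
Distance = 62 * 4
= 248 km

248


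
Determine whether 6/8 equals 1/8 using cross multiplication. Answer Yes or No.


Cross multiply to check 6/8 = 1/8
Left cross product: 6 * 8 = 48
Right cross product: 8 * 1 = 8
48 != 8
Not equal, so proportions differ => No

No


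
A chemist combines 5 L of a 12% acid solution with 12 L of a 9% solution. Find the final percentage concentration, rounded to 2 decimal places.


Solute in mixture 1 = 12% of 5 L = 5*12/100 = 3/5 L
Solute in mixture 2 = 9% of 12 L = 12*9/100 = 27/25 L
Total solute = 3/5 + 27/25 = 42/25 L
Total volume = 5 + 12 = 17 L
Final concentration = 42/25/17 * 100 = 9.88%

9.88


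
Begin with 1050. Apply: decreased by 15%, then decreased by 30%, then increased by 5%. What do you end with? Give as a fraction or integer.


Start: 1050
Step 1: decrease by 15% => multiply by 85/100
  1050 * 85/100 = 1785/2
Step 2: decrease by 30% => multiply by 70/100
  1785/2 * 70/100 = 2499/4
Step 3: increase by 5% => multiply by 105/100
  2499/4 * 105/100 = 52479/80
Final value = 52479/80

52479/80


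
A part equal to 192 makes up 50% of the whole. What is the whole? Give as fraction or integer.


Given: 192 is 50% of the whole
Set up: 192 = 50/100 * whole
whole = 192 * 100 / 50
whole = 19200 / 50
whole = 384

384


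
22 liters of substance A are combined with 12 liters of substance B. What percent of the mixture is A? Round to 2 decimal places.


Volume of A = 22 L
Volume of B = 12 L
Total volume = 22 + 12 = 34 L
Percentage of A = (22/34) * 100
= 64.71%

64.71


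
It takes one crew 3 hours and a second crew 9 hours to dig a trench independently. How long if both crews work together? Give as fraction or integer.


Rate of A = 1/3 job per hour
Rate of B = 1/9 job per hour
Combined rate = 1/3 + 1/9
Find common denominator: (9 + 3)/(3*9) = 12/27
Combined rate = 4/9 job per hour
Time together = 1 / (4/9) = 9/4 hours

9/4


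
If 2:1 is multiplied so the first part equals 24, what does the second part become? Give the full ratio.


Original ratio: 2:1
First term target: 24
Scale factor = 24 / 2 = 12
Multiply second term: 1 * 12 = 12
Equivalent ratio = 24:12

24:12


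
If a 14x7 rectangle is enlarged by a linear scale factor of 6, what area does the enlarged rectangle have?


Original dimensions: 14 x 7
Enlargement factor = 6
New width = 14 * 6 = 84
New height = 7 * 6 = 42
New area = 84 * 42 = 3528

3528


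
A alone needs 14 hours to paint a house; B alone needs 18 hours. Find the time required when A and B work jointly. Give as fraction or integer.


Rate of A = 1/14 job per hour
Rate of B = 1/18 job per hour
Combined rate = 1/14 + 1/18
Find common denominator: (18 + 14)/(14*18) = 32/252
Combined rate = 8/63 job per hour
Time together = 1 / (8/63) = 63/8 hours

63/8


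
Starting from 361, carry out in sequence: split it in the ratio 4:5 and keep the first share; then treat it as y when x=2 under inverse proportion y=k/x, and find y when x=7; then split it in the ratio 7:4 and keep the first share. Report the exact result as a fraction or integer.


Start with 361.
Step 1: Split 4:5, first share = 361 * 4/9 = 1444/9
Step 2: Inverse prop: k = (1444/9)*2; new y = k/7 = 1444/9*2/7 = 2888/63
Step 3: Split 7:4, first share = 2888/63 * 7/11 = 2888/99
Final result = 2888/99

2888/99


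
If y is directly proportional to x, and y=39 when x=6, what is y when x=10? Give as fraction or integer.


Direct proportion: y = kx
Find k: k = 39/6 = 13/2
Compute y at x=10: y = 13/2 * 10
y = 65

65


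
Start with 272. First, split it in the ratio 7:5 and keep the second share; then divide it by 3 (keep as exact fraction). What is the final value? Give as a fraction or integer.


Start with 272.
Step 1: Split 7:5, second share = 272 * 5/12 = 340/3
Step 2: Divide by 3: 340/3 / 3 = 340/9
Final result = 340/9

340/9


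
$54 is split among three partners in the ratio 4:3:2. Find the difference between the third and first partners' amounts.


Total parts = 4 + 3 + 2 = 9
Value per part = 54 / 9 = 6
Shares: 4*6=24, 3*6=18, 2*6=12
Third share = 12, first share = 24
Difference = |12 - 24| = 12

12


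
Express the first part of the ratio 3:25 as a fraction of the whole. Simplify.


Total parts = 3 + 25 = 28
First part fraction = 3/28
Simplify: 3/28 = 3/28

3/28


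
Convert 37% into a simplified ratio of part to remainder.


Part = 37%, Remainder = 63%
Ratio = 37:63
GCD(37, 63) = 1
Simplify: 37:63 = 37:63

37:63


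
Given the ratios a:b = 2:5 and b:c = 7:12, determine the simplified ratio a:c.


Given a:b = 2:5 and b:c = 7:12
Make b consistent. Multiply first ratio by 7: a:b = 14:35
Multiply second ratio by 5: b:c = 35:60
Now b = 35 in both, so a:b:c = 14:35:60
Therefore a:c = 14:60
Simplify by GCD: a:c = 7:30

7:30


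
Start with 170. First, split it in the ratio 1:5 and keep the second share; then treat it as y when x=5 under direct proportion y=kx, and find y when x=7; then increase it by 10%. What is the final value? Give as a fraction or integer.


Start with 170.
Step 1: Split 1:5, second share = 170 * 5/6 = 425/3
Step 2: Direct prop: k = (425/3)/5; new y = k*7 = 425/3*7/5 = 595/3
Step 3: Increase by 10%: 595/3 * 110/100 = 1309/6
Final result = 1309/6

1309/6


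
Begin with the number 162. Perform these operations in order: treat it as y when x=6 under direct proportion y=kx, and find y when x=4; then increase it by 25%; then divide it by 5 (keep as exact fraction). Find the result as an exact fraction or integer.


Start with 162.
Step 1: Direct prop: k = (162)/6; new y = k*4 = 162*4/6 = 108
Step 2: Increase by 25%: 108 * 125/100 = 135
Step 3: Divide by 5: 135 / 5 = 27
Final result = 27

27


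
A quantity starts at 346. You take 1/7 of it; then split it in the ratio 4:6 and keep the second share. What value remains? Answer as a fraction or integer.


Start with 346.
Step 1: Take 1/7: 346 * 1/7 = 346/7
Step 2: Split 4:6, second share = 346/7 * 6/10 = 1038/35
Final result = 1038/35

1038/35


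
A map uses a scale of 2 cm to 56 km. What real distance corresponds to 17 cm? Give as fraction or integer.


Map scale: 2 cm = 56 km
Measured distance on map = 17 cm
Set up proportion: 17 * 56 / 2
= 952 / 2
= 476 km

476


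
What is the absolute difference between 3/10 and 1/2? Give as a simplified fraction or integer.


Simplify: 3/10 = 3/10 and 1/2 = 1/2
Find common denominator: LCD = 10
Convert: 3/10 and 5/10
Difference = |3 - 5|/10 = 2/10
Simplified = 1/5

1/5


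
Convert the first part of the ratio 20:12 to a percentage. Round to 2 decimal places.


Total parts = 20 + 12 = 32
First part fraction = 20/32
Percentage = (20/32) * 100
= 0.625 * 100
= 62.50%

62.50


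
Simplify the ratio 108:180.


Find GCD(108, 180)
GCD = 36
Divide both by 36: 108/36 = 3, 180/36 = 5
Simplified ratio = 3:5

3:5


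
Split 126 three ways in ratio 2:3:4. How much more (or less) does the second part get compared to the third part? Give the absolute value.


Total parts = 2 + 3 + 4 = 9
Value per part = 126 / 9 = 14
Shares: 2*14=28, 3*14=42, 4*14=56
Second share = 42, third share = 56
Difference = |42 - 56| = 14

14


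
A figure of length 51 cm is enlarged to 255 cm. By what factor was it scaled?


Original length = 51 cm
Scaled length = 255 cm
Scale factor = 255 / 51
= 5

5


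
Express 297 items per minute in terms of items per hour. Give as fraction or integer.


Converting from per minute to per hour
Rate = 297 items per minute
Multiply by 60: 297 * 60
= 17820 items per hour

17820


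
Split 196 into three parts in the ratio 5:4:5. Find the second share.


Ratio = 5:4:5
Total parts = 5 + 4 + 5 = 14
Value per part = 196 / 14 = 14
First share = 5 * 14 = 70
Middle share = 4 * 14 = 56
Third share = 5 * 14 = 70

56


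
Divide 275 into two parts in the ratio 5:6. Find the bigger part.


Total parts = 5 + 6 = 11
Value per part = 275 / 11 = 25
First share = 5 * 25 = 125
Second share = 6 * 25 = 150
Larger share = 150

150


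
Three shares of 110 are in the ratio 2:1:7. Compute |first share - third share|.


Total parts = 2 + 1 + 7 = 10
Value per part = 110 / 10 = 11
Shares: 2*11=22, 1*11=11, 7*11=77
First share = 22, third share = 77
Difference = |22 - 77| = 55

55


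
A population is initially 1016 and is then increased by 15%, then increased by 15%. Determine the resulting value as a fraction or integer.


Start: 1016
Step 1: increase by 15% => multiply by 115/100
  1016 * 115/100 = 5842/5
Step 2: increase by 15% => multiply by 115/100
  5842/5 * 115/100 = 67183/50
Final value = 67183/50

67183/50


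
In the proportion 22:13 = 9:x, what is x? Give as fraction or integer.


Setting up: 22/13 = 9/x
Cross multiply: 22 * x = 13 * 9
22x = 117
x = 117/22
x = 117/22

117/22


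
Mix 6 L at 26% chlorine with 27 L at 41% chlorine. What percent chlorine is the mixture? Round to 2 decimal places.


Solute in mixture 1 = 26% of 6 L = 6*26/100 = 39/25 L
Solute in mixture 2 = 41% of 27 L = 27*41/100 = 1107/100 L
Total solute = 39/25 + 1107/100 = 1263/100 L
Total volume = 6 + 27 = 33 L
Final concentration = 1263/100/33 * 100 = 38.27%

38.27


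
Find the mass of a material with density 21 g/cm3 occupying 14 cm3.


Using mass = density * volume
Density = 21 g/cm3
Volume = 14 cm3
Mass = 21 * 14
= 294 g

294


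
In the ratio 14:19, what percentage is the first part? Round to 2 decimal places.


Total parts = 14 + 19 = 33
First part fraction = 14/33
Percentage = (14/33) * 100
= 0.424242 * 100
= 42.42%

42.42


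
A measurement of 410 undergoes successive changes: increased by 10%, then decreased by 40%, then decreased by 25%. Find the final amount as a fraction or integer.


Start: 410
Step 1: increase by 10% => multiply by 110/100
  410 * 110/100 = 451
Step 2: decrease by 40% => multiply by 60/100
  451 * 60/100 = 1353/5
Step 3: decrease by 25% => multiply by 75/100
  1353/5 * 75/100 = 4059/20
Final value = 4059/20

4059/20


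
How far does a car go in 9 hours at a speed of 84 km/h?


Using distance = speed * time
Speed = 84 km/h
Time = 9 hours
Distance = 84 * 9
= 756 km

756


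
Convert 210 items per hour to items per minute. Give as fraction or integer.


Converting from per hour to per minute
Rate = 210 items per hour
Divide by 60: 210/60
= 7/2 items per minute

7/2


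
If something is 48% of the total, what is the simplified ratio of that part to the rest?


Part = 48%, Remainder = 52%
Ratio = 48:52
GCD(48, 52) = 4
Simplify: 12:13 = 12:13

12:13


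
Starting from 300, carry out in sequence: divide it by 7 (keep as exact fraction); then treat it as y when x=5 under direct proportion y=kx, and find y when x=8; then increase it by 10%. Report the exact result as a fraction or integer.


Start with 300.
Step 1: Divide by 7: 300 / 7 = 300/7
Step 2: Direct prop: k = (300/7)/5; new y = k*8 = 300/7*8/5 = 480/7
Step 3: Increase by 10%: 480/7 * 110/100 = 528/7
Final result = 528/7

528/7


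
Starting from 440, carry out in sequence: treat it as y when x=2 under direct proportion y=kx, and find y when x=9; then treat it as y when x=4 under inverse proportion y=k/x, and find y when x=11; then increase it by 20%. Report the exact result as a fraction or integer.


Start with 440.
Step 1: Direct prop: k = (440)/2; new y = k*9 = 440*9/2 = 1980
Step 2: Inverse prop: k = (1980)*4; new y = k/11 = 1980*4/11 = 720
Step 3: Increase by 20%: 720 * 120/100 = 864
Final result = 864

864


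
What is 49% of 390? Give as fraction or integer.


Compute 49% of 390
Convert percentage: 49% = 49/100
Multiply: 390 * 49/100
= 19110/100
= 1911/10

1911/10


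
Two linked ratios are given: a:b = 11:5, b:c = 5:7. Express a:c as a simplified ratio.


Given a:b = 11:5 and b:c = 5:7
Make b consistent. Multiply first ratio by 5: a:b = 55:25
Multiply second ratio by 5: b:c = 25:35
Now b = 25 in both, so a:b:c = 55:25:35
Therefore a:c = 55:35
Simplify by GCD: a:c = 11:7

11:7


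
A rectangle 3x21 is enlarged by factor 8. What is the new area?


Original dimensions: 3 x 21
Enlargement factor = 8
New width = 3 * 8 = 24
New height = 21 * 8 = 168
New area = 24 * 168 = 4032

4032


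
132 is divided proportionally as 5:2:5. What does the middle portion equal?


Ratio = 5:2:5
Total parts = 5 + 2 + 5 = 12
Value per part = 132 / 12 = 11
First share = 5 * 11 = 55
Middle share = 2 * 11 = 22
Third share = 5 * 11 = 55

22


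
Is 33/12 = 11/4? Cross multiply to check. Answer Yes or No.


Cross multiply to check 33/12 = 11/4
Left cross product: 33 * 4 = 132
Right cross product: 12 * 11 = 132
132 = 132
Equal, so proportions match => Yes

Yes


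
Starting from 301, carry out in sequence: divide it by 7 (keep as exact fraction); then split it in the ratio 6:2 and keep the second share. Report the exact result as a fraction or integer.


Start with 301.
Step 1: Divide by 7: 301 / 7 = 43
Step 2: Split 6:2, second share = 43 * 2/8 = 43/4
Final result = 43/4

43/4


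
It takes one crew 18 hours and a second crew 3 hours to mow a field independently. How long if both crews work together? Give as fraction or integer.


Rate of A = 1/18 job per hour
Rate of B = 1/3 job per hour
Combined rate = 1/18 + 1/3
Find common denominator: (3 + 18)/(18*3) = 21/54
Combined rate = 7/18 job per hour
Time together = 1 / (7/18) = 18/7 hours

18/7


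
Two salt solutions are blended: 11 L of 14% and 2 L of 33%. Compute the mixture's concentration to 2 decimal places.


Solute in mixture 1 = 14% of 11 L = 11*14/100 = 77/50 L
Solute in mixture 2 = 33% of 2 L = 2*33/100 = 33/50 L
Total solute = 77/50 + 33/50 = 11/5 L
Total volume = 11 + 2 = 13 L
Final concentration = 11/5/13 * 100 = 16.92%

16.92


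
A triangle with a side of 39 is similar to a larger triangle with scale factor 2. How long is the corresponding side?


Similar triangles have proportional sides
Scale factor = 2
Smaller side = 39
Corresponding larger side = 39 * 2
= 78

78


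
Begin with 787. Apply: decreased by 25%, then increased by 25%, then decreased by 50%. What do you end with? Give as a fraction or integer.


Start: 787
Step 1: decrease by 25% => multiply by 75/100
  787 * 75/100 = 2361/4
Step 2: increase by 25% => multiply by 125/100
  2361/4 * 125/100 = 11805/16
Step 3: decrease by 50% => multiply by 50/100
  11805/16 * 50/100 = 11805/32
Final value = 11805/32

11805/32


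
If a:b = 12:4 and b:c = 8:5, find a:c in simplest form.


Given a:b = 12:4 and b:c = 8:5
Make b consistent. Multiply first ratio by 8: a:b = 96:32
Multiply second ratio by 4: b:c = 32:20
Now b = 32 in both, so a:b:c = 96:32:20
Therefore a:c = 96:20
Simplify by GCD: a:c = 24:5

24:5


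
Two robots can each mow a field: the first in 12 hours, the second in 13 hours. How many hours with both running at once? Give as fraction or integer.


Rate of A = 1/12 job per hour
Rate of B = 1/13 job per hour
Combined rate = 1/12 + 1/13
Find common denominator: (13 + 12)/(12*13) = 25/156
Combined rate = 25/156 job per hour
Time together = 1 / (25/156) = 156/25 hours

156/25


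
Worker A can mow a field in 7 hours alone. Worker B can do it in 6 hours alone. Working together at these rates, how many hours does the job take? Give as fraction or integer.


Rate of A = 1/7 job per hour
Rate of B = 1/6 job per hour
Combined rate = 1/7 + 1/6
Find common denominator: (6 + 7)/(7*6) = 13/42
Combined rate = 13/42 job per hour
Time together = 1 / (13/42) = 42/13 hours

42/13


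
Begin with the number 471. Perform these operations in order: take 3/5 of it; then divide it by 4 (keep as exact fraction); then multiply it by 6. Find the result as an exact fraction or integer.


Start with 471.
Step 1: Take 3/5: 471 * 3/5 = 1413/5
Step 2: Divide by 4: 1413/5 / 4 = 1413/20
Step 3: Multiply by 6: 1413/20 * 6 = 4239/10
Final result = 4239/10

4239/10


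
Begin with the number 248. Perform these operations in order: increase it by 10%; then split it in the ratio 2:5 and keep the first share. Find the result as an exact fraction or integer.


Start with 248.
Step 1: Increase by 10%: 248 * 110/100 = 1364/5
Step 2: Split 2:5, first share = 1364/5 * 2/7 = 2728/35
Final result = 2728/35

2728/35


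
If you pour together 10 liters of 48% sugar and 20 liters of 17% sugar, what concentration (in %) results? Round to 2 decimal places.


Solute in mixture 1 = 48% of 10 L = 10*48/100 = 24/5 L
Solute in mixture 2 = 17% of 20 L = 20*17/100 = 17/5 L
Total solute = 24/5 + 17/5 = 41/5 L
Total volume = 10 + 20 = 30 L
Final concentration = 41/5/30 * 100 = 27.33%

27.33


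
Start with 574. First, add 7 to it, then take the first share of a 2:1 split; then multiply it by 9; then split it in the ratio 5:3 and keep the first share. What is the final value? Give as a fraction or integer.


Start with 574.
Step 1: Add 7: 574+7=581; split 2:1 first = 581*2/3 = 1162/3
Step 2: Multiply by 9: 1162/3 * 9 = 3486
Step 3: Split 5:3, first share = 3486 * 5/8 = 8715/4
Final result = 8715/4

8715/4


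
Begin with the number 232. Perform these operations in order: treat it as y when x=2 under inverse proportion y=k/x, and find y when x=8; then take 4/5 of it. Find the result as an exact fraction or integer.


Start with 232.
Step 1: Inverse prop: k = (232)*2; new y = k/8 = 232*2/8 = 58
Step 2: Take 4/5: 58 * 4/5 = 232/5
Final result = 232/5

232/5


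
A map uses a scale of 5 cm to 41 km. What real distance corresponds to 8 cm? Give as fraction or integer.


Map scale: 5 cm = 41 km
Measured distance on map = 8 cm
Set up proportion: 8 * 41 / 5
= 328 / 5
= 328/5 km

328/5


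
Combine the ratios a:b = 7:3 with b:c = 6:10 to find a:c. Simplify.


Given a:b = 7:3 and b:c = 6:10
Make b consistent. Multiply first ratio by 6: a:b = 42:18
Multiply second ratio by 3: b:c = 18:30
Now b = 18 in both, so a:b:c = 42:18:30
Therefore a:c = 42:30
Simplify by GCD: a:c = 7:5

7:5


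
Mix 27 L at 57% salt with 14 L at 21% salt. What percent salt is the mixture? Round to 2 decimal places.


Solute in mixture 1 = 57% of 27 L = 27*57/100 = 1539/100 L
Solute in mixture 2 = 21% of 14 L = 14*21/100 = 147/50 L
Total solute = 1539/100 + 147/50 = 1833/100 L
Total volume = 27 + 14 = 41 L
Final concentration = 1833/100/41 * 100 = 44.71%

44.71


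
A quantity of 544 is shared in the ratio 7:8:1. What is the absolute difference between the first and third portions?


Total parts = 7 + 8 + 1 = 16
Value per part = 544 / 16 = 34
Shares: 7*34=238, 8*34=272, 1*34=34
First share = 238, third share = 34
Difference = |238 - 34| = 204

204


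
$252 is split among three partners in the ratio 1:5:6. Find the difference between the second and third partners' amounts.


Total parts = 1 + 5 + 6 = 12
Value per part = 252 / 12 = 21
Shares: 1*21=21, 5*21=105, 6*21=126
Second share = 105, third share = 126
Difference = |105 - 126| = 21

21


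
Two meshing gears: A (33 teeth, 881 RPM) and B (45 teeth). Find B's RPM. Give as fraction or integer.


Gear ratio: teeth_A * RPM_A = teeth_B * RPM_B
33 * 881 = 45 * RPM_B
29073 = 45 * RPM_B
RPM_B = 29073 / 45
RPM_B = 9691/15

9691/15


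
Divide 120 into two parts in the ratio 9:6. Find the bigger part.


Total parts = 9 + 6 = 15
Value per part = 120 / 15 = 8
First share = 9 * 8 = 72
Second share = 6 * 8 = 48
Larger share = 72

72


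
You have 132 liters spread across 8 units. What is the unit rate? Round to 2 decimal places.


Total liters = 132
Number of units = 8
Unit rate = 132 / 8
= 16.50 liters per unit

16.50


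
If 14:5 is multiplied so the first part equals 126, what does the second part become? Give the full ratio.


Original ratio: 14:5
First term target: 126
Scale factor = 126 / 14 = 9
Multiply second term: 5 * 9 = 45
Equivalent ratio = 126:45

126:45


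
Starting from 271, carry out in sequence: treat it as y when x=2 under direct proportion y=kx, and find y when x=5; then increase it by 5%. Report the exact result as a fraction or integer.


Start with 271.
Step 1: Direct prop: k = (271)/2; new y = k*5 = 271*5/2 = 1355/2
Step 2: Increase by 5%: 1355/2 * 105/100 = 5691/8
Final result = 5691/8

5691/8


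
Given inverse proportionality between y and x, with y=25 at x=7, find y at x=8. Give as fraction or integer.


Inverse proportion: y = k/x
Find k: k = 7 * 25 = 175
Compute y at x=8: y = 175/8
y = 175/8

175/8


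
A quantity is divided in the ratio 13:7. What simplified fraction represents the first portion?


Total parts = 13 + 7 = 20
First part fraction = 13/20
Simplify: 13/20 = 13/20

13/20


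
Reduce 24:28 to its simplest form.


Find GCD(24, 28)
GCD = 4
Divide both by 4: 24/4 = 6, 28/4 = 7
Simplified ratio = 6:7

6:7


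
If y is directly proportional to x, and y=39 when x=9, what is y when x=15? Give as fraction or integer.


Direct proportion: y = kx
Find k: k = 39/9 = 13/3
Compute y at x=15: y = 13/3 * 15
y = 65

65


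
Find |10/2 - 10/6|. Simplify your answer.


Simplify: 10/2 = 5 and 10/6 = 5/3
Find common denominator: LCD = 3
Convert: 15/3 and 5/3
Difference = |15 - 5|/3 = 10/3
Simplified = 10/3

10/3


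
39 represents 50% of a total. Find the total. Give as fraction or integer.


Given: 39 is 50% of the whole
Set up: 39 = 50/100 * whole
whole = 39 * 100 / 50
whole = 3900 / 50
whole = 78

78


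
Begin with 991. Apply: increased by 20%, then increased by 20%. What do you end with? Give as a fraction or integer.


Start: 991
Step 1: increase by 20% => multiply by 120/100
  991 * 120/100 = 5946/5
Step 2: increase by 20% => multiply by 120/100
  5946/5 * 120/100 = 35676/25
Final value = 35676/25

35676/25


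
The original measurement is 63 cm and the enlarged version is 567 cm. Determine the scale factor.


Original length = 63 cm
Scaled length = 567 cm
Scale factor = 567 / 63
= 9

9


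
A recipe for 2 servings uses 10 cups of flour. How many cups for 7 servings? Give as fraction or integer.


Original: 10 cups for 2 servings
Target servings = 7
Scaling factor = 7/2
New amount = 10 * 7/2
= 70/2
= 35 cups

35


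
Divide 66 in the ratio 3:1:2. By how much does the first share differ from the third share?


Total parts = 3 + 1 + 2 = 6
Value per part = 66 / 6 = 11
Shares: 3*11=33, 1*11=11, 2*11=22
First share = 33, third share = 22
Difference = |33 - 22| = 11

11


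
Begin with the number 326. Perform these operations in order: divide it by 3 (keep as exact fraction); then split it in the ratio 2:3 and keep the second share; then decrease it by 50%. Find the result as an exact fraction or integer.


Start with 326.
Step 1: Divide by 3: 326 / 3 = 326/3
Step 2: Split 2:3, second share = 326/3 * 3/5 = 326/5
Step 3: Decrease by 50%: 326/5 * 50/100 = 163/5
Final result = 163/5

163/5


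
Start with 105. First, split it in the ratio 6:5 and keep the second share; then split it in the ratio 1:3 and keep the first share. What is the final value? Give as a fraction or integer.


Start with 105.
Step 1: Split 6:5, second share = 105 * 5/11 = 525/11
Step 2: Split 1:3, first share = 525/11 * 1/4 = 525/44
Final result = 525/44

525/44


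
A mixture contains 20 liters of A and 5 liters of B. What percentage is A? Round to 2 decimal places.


Volume of A = 20 L
Volume of B = 5 L
Total volume = 20 + 5 = 25 L
Percentage of A = (20/25) * 100
= 80.00%

80.00


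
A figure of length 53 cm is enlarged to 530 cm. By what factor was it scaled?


Original length = 53 cm
Scaled length = 530 cm
Scale factor = 530 / 53
= 10

10


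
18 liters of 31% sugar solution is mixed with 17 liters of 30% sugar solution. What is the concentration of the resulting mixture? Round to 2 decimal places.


Solute in mixture 1 = 31% of 18 L = 18*31/100 = 279/50 L
Solute in mixture 2 = 30% of 17 L = 17*30/100 = 51/10 L
Total solute = 279/50 + 51/10 = 267/25 L
Total volume = 18 + 17 = 35 L
Final concentration = 267/25/35 * 100 = 30.51%

30.51


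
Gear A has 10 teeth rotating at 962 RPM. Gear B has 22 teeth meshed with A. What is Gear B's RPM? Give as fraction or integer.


Gear ratio: teeth_A * RPM_A = teeth_B * RPM_B
10 * 962 = 22 * RPM_B
9620 = 22 * RPM_B
RPM_B = 9620 / 22
RPM_B = 4810/11

4810/11


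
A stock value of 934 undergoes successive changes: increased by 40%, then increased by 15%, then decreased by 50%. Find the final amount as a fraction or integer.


Start: 934
Step 1: increase by 40% => multiply by 140/100
  934 * 140/100 = 6538/5
Step 2: increase by 15% => multiply by 115/100
  6538/5 * 115/100 = 75187/50
Step 3: decrease by 50% => multiply by 50/100
  75187/50 * 50/100 = 75187/100
Final value = 75187/100

75187/100


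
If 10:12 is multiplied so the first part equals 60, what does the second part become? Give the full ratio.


Original ratio: 10:12
First term target: 60
Scale factor = 60 / 10 = 6
Multiply second term: 12 * 6 = 72
Equivalent ratio = 60:72

60:72


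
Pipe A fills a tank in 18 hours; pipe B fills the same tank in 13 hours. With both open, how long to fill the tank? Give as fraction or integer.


Rate of A = 1/18 job per hour
Rate of B = 1/13 job per hour
Combined rate = 1/18 + 1/13
Find common denominator: (13 + 18)/(18*13) = 31/234
Combined rate = 31/234 job per hour
Time together = 1 / (31/234) = 234/31 hours

234/31


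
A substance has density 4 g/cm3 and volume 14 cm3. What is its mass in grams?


Using mass = density * volume
Density = 4 g/cm3
Volume = 14 cm3
Mass = 4 * 14
= 56 g

56


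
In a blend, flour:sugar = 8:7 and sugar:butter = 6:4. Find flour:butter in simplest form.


Given a:b = 8:7 and b:c = 6:4
Make b consistent. Multiply first ratio by 6: a:b = 48:42
Multiply second ratio by 7: b:c = 42:28
Now b = 42 in both, so a:b:c = 48:42:28
Therefore a:c = 48:28
Simplify by GCD: a:c = 12:7

12:7


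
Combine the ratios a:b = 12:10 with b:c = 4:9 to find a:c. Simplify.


Given a:b = 12:10 and b:c = 4:9
Make b consistent. Multiply first ratio by 4: a:b = 48:40
Multiply second ratio by 10: b:c = 40:90
Now b = 40 in both, so a:b:c = 48:40:90
Therefore a:c = 48:90
Simplify by GCD: a:c = 8:15

8:15


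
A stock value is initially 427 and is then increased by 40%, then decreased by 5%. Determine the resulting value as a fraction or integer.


Start: 427
Step 1: increase by 40% => multiply by 140/100
  427 * 140/100 = 2989/5
Step 2: decrease by 5% => multiply by 95/100
  2989/5 * 95/100 = 56791/100
Final value = 56791/100

56791/100


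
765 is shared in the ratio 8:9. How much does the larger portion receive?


Total parts = 8 + 9 = 17
Value per part = 765 / 17 = 45
First share = 8 * 45 = 360
Second share = 9 * 45 = 405
Larger share = 405

405


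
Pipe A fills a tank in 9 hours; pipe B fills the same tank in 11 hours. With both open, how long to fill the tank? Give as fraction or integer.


Rate of A = 1/9 job per hour
Rate of B = 1/11 job per hour
Combined rate = 1/9 + 1/11
Find common denominator: (11 + 9)/(9*11) = 20/99
Combined rate = 20/99 job per hour
Time together = 1 / (20/99) = 99/20 hours

99/20


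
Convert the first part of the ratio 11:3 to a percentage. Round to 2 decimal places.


Total parts = 11 + 3 = 14
First part fraction = 11/14
Percentage = (11/14) * 100
= 0.785714 * 100
= 78.57%

78.57


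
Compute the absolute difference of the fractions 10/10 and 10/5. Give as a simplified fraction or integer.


Simplify: 10/10 = 1 and 10/5 = 2
Find common denominator: LCD = 1
Convert: 1/1 and 2/1
Difference = |1 - 2|/1 = 1/1
Simplified = 1

1


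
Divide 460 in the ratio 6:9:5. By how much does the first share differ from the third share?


Total parts = 6 + 9 + 5 = 20
Value per part = 460 / 20 = 23
Shares: 6*23=138, 9*23=207, 5*23=115
First share = 138, third share = 115
Difference = |138 - 115| = 23

23


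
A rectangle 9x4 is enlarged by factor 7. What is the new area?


Original dimensions: 9 x 4
Enlargement factor = 7
New width = 9 * 7 = 63
New height = 4 * 7 = 28
New area = 63 * 28 = 1764

1764


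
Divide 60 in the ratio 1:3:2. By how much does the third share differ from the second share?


Total parts = 1 + 3 + 2 = 6
Value per part = 60 / 6 = 10
Shares: 1*10=10, 3*10=30, 2*10=20
Third share = 20, second share = 30
Difference = |20 - 30| = 10

10


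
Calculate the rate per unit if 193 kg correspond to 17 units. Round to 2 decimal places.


Total kg = 193
Number of units = 17
Unit rate = 193 / 17
= 11.35 kg per unit

11.35


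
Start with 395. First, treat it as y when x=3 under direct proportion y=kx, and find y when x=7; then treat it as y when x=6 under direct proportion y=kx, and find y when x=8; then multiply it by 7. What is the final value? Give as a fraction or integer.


Start with 395.
Step 1: Direct prop: k = (395)/3; new y = k*7 = 395*7/3 = 2765/3
Step 2: Direct prop: k = (2765/3)/6; new y = k*8 = 2765/3*8/6 = 11060/9
Step 3: Multiply by 7: 11060/9 * 7 = 77420/9
Final result = 77420/9

77420/9


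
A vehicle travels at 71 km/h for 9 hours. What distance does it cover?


Using distance = speed * time
Speed = 71 km/h
Time = 9 hours
Distance = 71 * 9
= 639 km

639


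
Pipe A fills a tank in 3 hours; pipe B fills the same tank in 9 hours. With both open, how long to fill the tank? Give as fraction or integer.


Rate of A = 1/3 job per hour
Rate of B = 1/9 job per hour
Combined rate = 1/3 + 1/9
Find common denominator: (9 + 3)/(3*9) = 12/27
Combined rate = 4/9 job per hour
Time together = 1 / (4/9) = 9/4 hours

9/4


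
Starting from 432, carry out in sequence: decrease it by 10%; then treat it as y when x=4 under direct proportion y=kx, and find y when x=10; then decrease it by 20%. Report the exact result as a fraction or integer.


Start with 432.
Step 1: Decrease by 10%: 432 * 90/100 = 1944/5
Step 2: Direct prop: k = (1944/5)/4; new y = k*10 = 1944/5*10/4 = 972
Step 3: Decrease by 20%: 972 * 80/100 = 3888/5
Final result = 3888/5

3888/5


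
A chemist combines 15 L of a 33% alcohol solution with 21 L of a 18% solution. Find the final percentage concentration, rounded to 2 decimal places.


Solute in mixture 1 = 33% of 15 L = 15*33/100 = 99/20 L
Solute in mixture 2 = 18% of 21 L = 21*18/100 = 189/50 L
Total solute = 99/20 + 189/50 = 873/100 L
Total volume = 15 + 21 = 36 L
Final concentration = 873/100/36 * 100 = 24.25%

24.25


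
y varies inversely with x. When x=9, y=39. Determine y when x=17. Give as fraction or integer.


Inverse proportion: y = k/x
Find k: k = 9 * 39 = 351
Compute y at x=17: y = 351/17
y = 351/17

351/17


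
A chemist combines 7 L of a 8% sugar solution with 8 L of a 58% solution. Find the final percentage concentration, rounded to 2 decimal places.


Solute in mixture 1 = 8% of 7 L = 7*8/100 = 14/25 L
Solute in mixture 2 = 58% of 8 L = 8*58/100 = 116/25 L
Total solute = 14/25 + 116/25 = 26/5 L
Total volume = 7 + 8 = 15 L
Final concentration = 26/5/15 * 100 = 34.67%

34.67


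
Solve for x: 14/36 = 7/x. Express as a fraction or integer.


Setting up: 14/36 = 7/x
Cross multiply: 14 * x = 36 * 7
14x = 252
x = 252/14
x = 18

18


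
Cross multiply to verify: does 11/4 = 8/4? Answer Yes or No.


Cross multiply to check 11/4 = 8/4
Left cross product: 11 * 4 = 44
Right cross product: 4 * 8 = 32
44 != 32
Not equal, so proportions differ => No

No


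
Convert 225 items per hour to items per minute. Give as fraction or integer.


Converting from per hour to per minute
Rate = 225 items per hour
Divide by 60: 225/60
= 15/4 items per minute

15/4


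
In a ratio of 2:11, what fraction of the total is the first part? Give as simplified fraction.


Total parts = 2 + 11 = 13
First part fraction = 2/13
Simplify: 2/13 = 2/13

2/13


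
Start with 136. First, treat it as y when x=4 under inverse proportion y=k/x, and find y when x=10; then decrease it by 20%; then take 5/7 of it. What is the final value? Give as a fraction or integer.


Start with 136.
Step 1: Inverse prop: k = (136)*4; new y = k/10 = 136*4/10 = 272/5
Step 2: Decrease by 20%: 272/5 * 80/100 = 1088/25
Step 3: Take 5/7: 1088/25 * 5/7 = 1088/35
Final result = 1088/35

1088/35


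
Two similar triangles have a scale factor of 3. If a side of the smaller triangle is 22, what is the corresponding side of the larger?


Similar triangles have proportional sides
Scale factor = 3
Smaller side = 22
Corresponding larger side = 22 * 3
= 66

66


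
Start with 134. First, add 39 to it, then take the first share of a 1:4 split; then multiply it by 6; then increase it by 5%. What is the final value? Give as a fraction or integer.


Start with 134.
Step 1: Add 39: 134+39=173; split 1:4 first = 173*1/5 = 173/5
Step 2: Multiply by 6: 173/5 * 6 = 1038/5
Step 3: Increase by 5%: 1038/5 * 105/100 = 10899/50
Final result = 10899/50

10899/50


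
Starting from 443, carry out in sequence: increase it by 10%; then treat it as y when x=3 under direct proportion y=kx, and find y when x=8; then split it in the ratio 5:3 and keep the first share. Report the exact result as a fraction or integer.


Start with 443.
Step 1: Increase by 10%: 443 * 110/100 = 4873/10
Step 2: Direct prop: k = (4873/10)/3; new y = k*8 = 4873/10*8/3 = 19492/15
Step 3: Split 5:3, first share = 19492/15 * 5/8 = 4873/6
Final result = 4873/6

4873/6


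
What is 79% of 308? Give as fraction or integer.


Compute 79% of 308
Convert percentage: 79% = 79/100
Multiply: 308 * 79/100
= 24332/100
= 6083/25

6083/25


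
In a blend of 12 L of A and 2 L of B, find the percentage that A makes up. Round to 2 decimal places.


Volume of A = 12 L
Volume of B = 2 L
Total volume = 12 + 2 = 14 L
Percentage of A = (12/14) * 100
= 85.71%

85.71


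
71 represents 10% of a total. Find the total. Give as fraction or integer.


Given: 71 is 10% of the whole
Set up: 71 = 10/100 * whole
whole = 71 * 100 / 10
whole = 7100 / 10
whole = 710

710
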